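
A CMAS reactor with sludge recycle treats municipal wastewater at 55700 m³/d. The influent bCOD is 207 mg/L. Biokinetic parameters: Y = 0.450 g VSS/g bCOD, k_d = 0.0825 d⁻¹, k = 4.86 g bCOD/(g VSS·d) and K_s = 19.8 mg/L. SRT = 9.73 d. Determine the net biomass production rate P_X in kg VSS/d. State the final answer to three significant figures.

P_X ≈ 2850 kg VSS/d

For a completely mixed reactor with recycle the Lawrence–McCarty relation gives S = K_s·(1 + k_d·θ_c) / [θ_c·(Y·k − k_d) − 1] = 19.8 × (1 + 0.0825 × 9.73) / [9.73 × (0.450 × 4.86 − 0.0825) − 1] = 35.69 / 19.48 = 1.833 mg/L.
Observed yield with endogenous decay: Y_obs = Y / (1 + k_d·θ_c) = 0.450 / (1 + 0.0825 × 9.73) = 0.450 / 1.803 = 0.2496 g VSS/g bCOD.
Mass of bCOD removed per day: Q(S₀ − S) = 55700 × 205.2 g/m³ = 11428 kg/d.
Net biomass production P_X = Y_obs × Q·(S₀ − S) = 0.2496 × 11428 = 2853 kg VSS/d.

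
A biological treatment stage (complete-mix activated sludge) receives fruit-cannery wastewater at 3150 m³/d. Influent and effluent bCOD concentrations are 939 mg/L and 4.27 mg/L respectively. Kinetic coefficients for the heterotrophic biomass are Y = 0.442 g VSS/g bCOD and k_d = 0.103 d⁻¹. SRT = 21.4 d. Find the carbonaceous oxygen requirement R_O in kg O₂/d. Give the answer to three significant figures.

R_O ≈ 2370 kg O₂/d

Correct the yield for decay: Y_obs = Y/(1 + k_d θ_c) = 0.442 / (1 + 0.103 × 21.4) = 0.442 / 3.204 = 0.1379.
Q·(S₀ − S) = 3150 × (939 − 4.27) × 10⁻³ = 2944 kg/d removed.
Biomass synthesised: P_X = Y_obs × 2944 = 406.2 kg VSS/d.
R_O = Q·ΔS − 1.42 P_X = 2944 − 576.8 = 2368 kg O₂/d.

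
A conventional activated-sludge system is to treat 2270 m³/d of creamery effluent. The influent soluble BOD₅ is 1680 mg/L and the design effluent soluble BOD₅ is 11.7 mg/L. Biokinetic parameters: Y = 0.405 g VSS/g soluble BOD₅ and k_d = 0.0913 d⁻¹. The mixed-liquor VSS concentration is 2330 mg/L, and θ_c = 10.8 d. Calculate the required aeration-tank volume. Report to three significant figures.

From the SRT design equation V = Y Q (S₀−S) θ_c / [X (1 + k_d θ_c)] = 0.405 × 2270 × (1680 − 11.7) × 10.8 / [2330 × (1 + 0.0913 × 10.8)] = 1.66×10^7 / 4627 = 3580 m³.

V ≈ 3580 m³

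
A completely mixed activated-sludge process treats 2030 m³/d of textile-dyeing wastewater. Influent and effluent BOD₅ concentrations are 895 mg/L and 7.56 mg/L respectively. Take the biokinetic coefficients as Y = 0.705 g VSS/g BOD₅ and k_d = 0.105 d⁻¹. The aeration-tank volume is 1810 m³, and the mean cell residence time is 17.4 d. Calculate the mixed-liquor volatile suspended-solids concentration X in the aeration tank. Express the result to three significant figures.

X ≈ 4320 mg/L

From V·X·(1 + k_d·θ_c) = Y·Q·(S₀ − S)·θ_c: X = 0.705 × 2030 × (895 − 7.56) × 17.4 / [1810 × (1 + 0.105 × 17.4)] = 4319 mg/L.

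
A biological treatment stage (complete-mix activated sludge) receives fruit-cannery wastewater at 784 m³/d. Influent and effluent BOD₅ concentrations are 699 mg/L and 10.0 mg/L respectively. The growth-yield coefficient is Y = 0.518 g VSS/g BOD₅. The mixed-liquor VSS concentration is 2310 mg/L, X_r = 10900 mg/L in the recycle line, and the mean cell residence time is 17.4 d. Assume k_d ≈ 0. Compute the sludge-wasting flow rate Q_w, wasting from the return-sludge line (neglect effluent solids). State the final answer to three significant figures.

Q_w ≈ 25.7 m³/d

With k_d = 0 the design equation reduces to V = Y Q (S₀−S) θ_c / X = 0.518 × 784 × (699 − 10.0) × 17.4 / 2310 = 2108 m³.
θ_c = V·X/(Q_w·X_r) when wasting from the recycle, so Q_w = V·X/(θ_c·X_r) = 2108 × 2310 / (17.4 × 10900) = 25.67 m³/d.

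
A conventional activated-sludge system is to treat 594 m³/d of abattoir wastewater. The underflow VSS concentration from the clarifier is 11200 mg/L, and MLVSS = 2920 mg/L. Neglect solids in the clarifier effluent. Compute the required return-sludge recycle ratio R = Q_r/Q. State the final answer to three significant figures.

Solids balance on the clarifier gives (1+R)X = R·X_r, so R = X/(X_r − X) = 2920 / (11200 − 2920) = 0.3527.

R ≈ 0.353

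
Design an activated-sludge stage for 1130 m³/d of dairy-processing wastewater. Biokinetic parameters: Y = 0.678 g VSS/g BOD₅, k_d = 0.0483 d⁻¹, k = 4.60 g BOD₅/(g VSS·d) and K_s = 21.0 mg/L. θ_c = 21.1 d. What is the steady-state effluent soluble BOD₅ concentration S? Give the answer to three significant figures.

For a completely mixed reactor with recycle the Lawrence–McCarty relation gives S = K_s·(1 + k_d·θ_c) / [θ_c·(Y·k − k_d) − 1] = 21.0 × (1 + 0.0483 × 21.1) / [21.1 × (0.678 × 4.60 − 0.0483) − 1] = 42.40 / 63.79 = 0.6647 mg/L.

S ≈ 0.665 mg/L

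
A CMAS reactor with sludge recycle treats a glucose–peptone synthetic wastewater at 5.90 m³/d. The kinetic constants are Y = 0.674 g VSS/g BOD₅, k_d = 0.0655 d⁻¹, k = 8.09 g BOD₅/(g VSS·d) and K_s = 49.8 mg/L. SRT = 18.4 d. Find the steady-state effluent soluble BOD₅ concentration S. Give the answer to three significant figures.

Effluent substrate depends only on kinetics and SRT: S = K_s(1 + k_d θ_c) / [θ_c(Yk − k_d) − 1] = 49.8 × (1 + 0.0655 × 18.4) / [18.4 × (0.674 × 8.09 − 0.0655) − 1] = 109.8 / 98.12 = 1.119 mg/L.

S ≈ 1.12 mg/L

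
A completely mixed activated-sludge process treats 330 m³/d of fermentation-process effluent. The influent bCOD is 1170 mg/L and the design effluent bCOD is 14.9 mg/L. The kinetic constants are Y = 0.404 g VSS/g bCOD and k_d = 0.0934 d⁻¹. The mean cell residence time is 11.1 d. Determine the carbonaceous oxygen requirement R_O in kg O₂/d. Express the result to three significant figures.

R_O ≈ 274 kg O₂/d

Observed yield with endogenous decay: Y_obs = Y / (1 + k_d·θ_c) = 0.404 / (1 + 0.0934 × 11.1) = 0.404 / 2.037 = 0.1984 g VSS/g bCOD.
Mass of bCOD removed per day: Q(S₀ − S) = 330 × 1155 g/m³ = 381.2 kg/d.
P_X = Y_obs·Q·(S₀ − S) = 0.1984 × 381.2 = 75.61 kg VSS/d.
R_O = Q·(S₀ − S) − 1.42·P_X = 381.2 − 1.42 × 75.61 = 273.8 kg O₂/d.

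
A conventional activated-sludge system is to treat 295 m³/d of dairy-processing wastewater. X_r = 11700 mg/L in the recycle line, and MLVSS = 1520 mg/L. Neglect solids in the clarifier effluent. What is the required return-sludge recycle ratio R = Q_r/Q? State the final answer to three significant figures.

R = Q_r/Q = X/(X_r − X) = 1520 / (11700 − 1520) = 0.1493.

R ≈ 0.149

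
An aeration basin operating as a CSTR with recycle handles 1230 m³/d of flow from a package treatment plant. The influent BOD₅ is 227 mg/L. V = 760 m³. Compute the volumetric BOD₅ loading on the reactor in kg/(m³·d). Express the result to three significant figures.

L_v ≈ 0.367 kg BOD₅/(m³·d)

Volumetric loading L_v = Q·S₀ / V = 1230 × 227 g/m³ / 760.0 m³ = 367.4 g/(m³·d) = 0.3674 kg BOD₅/(m³·d).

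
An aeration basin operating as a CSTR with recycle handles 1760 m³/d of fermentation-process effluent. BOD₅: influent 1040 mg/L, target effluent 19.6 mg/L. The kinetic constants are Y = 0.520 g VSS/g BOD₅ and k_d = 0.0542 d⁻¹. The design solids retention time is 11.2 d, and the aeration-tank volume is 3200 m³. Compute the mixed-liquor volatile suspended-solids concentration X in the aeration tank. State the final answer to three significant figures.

Solving the biomass balance for X: X = Y Q (S₀−S) θ_c / [V (1+k_d θ_c)] = 0.520 × 1760 × (1040 − 19.6) × 11.2 / [3200 × (1 + 0.0542 × 11.2)] = 2034 mg/L.

X ≈ 2030 mg/L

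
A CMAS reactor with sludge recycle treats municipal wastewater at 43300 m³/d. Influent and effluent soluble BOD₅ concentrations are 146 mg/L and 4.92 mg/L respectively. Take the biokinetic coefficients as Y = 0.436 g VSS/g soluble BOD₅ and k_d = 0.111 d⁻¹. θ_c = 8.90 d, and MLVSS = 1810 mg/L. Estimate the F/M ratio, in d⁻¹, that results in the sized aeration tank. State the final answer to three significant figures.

Rearranging the biomass balance for a CMAS with decay, V = Y·Q·ΔS·θ_c / [X·(1+k_d θ_c)] = 0.436 × 43300 × (146 − 4.92) × 8.90 / [1810 × (1 + 0.111 × 8.90)] = 2.37×10^7 / 3598 = 6588 m³.
Food-to-microorganism ratio F/M = Q S₀ / (V X) = 43300 × 146 / (6588 × 1810) = 0.5302 d⁻¹.

F/M ≈ 0.530 d⁻¹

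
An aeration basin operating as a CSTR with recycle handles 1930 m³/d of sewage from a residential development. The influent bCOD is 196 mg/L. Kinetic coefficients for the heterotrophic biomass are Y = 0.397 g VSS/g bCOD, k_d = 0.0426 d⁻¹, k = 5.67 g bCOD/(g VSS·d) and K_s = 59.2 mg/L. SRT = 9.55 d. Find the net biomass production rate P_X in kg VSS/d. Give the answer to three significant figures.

Effluent substrate depends only on kinetics and SRT: S = K_s(1 + k_d θ_c) / [θ_c(Yk − k_d) − 1] = 59.2 × (1 + 0.0426 × 9.55) / [9.55 × (0.397 × 5.67 − 0.0426) − 1] = 83.28 / 20.09 = 4.146 mg/L.
Observed yield with endogenous decay: Y_obs = Y / (1 + k_d·θ_c) = 0.397 / (1 + 0.0426 × 9.55) = 0.397 / 1.407 = 0.2822 g VSS/g bCOD.
Mass of bCOD removed per day: Q(S₀ − S) = 1930 × 191.8 g/m³ = 370.3 kg/d.
P_X = Y_obs · Q(S₀ − S) = 0.2822 × 370.3 = 104.5 kg VSS/d.

P_X ≈ 104 kg VSS/d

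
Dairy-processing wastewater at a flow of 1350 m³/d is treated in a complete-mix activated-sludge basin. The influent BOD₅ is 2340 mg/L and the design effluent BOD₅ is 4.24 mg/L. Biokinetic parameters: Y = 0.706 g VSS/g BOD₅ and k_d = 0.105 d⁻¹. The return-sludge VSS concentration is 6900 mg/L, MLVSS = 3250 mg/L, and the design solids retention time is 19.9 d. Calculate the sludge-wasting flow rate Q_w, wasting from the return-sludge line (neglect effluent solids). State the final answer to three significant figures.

Steady-state biomass mass balance: V·X·(1 + k_d·θ_c) = Y·Q·(S₀ − S)·θ_c, so V = 0.706 × 1350 × (2340 − 4.24) × 19.9 / [3250 × (1 + 0.105 × 19.9)] = 4.43×10^7 / 10041 = 4412 m³.
Wasting from the return line (neglecting effluent solids): Q_w = V·X / (θ_c·X_r) = 4412 × 3250 / (19.9 × 6900) = 104.4 m³/d.

Q_w ≈ 104 m³/d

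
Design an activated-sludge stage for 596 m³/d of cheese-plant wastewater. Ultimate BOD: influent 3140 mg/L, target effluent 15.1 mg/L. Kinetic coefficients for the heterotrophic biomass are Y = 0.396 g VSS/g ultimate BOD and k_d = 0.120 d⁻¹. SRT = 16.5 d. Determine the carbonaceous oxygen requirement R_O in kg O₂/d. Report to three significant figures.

Observed yield with endogenous decay: Y_obs = Y / (1 + k_d·θ_c) = 0.396 / (1 + 0.120 × 16.5) = 0.396 / 2.980 = 0.1329 g VSS/g ultimate BOD.
Q·(S₀ − S) = 596 × (3140 − 15.1) × 10⁻³ = 1862 kg/d removed.
P_X = Y_obs·Q·(S₀ − S) = 0.1329 × 1862 = 247.5 kg VSS/d.
R_O = Q·(S₀ − S) − 1.42·P_X = 1862 − 1.42 × 247.5 = 1511 kg O₂/d.

R_O ≈ 1510 kg O₂/d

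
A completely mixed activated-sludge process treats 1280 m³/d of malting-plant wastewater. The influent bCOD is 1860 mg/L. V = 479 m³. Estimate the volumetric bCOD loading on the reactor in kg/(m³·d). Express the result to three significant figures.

L_v ≈ 4.97 kg bCOD/(m³·d)

L_v = Q S₀ / V = 1280 × 1860 × 10⁻³ / 479.0 = 4.970 kg/(m³·d).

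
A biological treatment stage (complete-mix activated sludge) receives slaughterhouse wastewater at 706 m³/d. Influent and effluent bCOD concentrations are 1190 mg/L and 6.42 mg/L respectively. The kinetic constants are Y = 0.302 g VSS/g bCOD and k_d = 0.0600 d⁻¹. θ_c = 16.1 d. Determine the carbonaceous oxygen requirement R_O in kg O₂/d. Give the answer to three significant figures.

Correct the yield for decay: Y_obs = Y/(1 + k_d θ_c) = 0.302 / (1 + 0.0600 × 16.1) = 0.302 / 1.966 = 0.1536.
Substrate removed = Q·(S₀ − S) = 706 m³/d × (1190 − 6.42) g/m³ = 8.36×10^5 g/d = 835.6 kg/d.
Net sludge production P_X = 0.1536 × 835.6 = 128.4 kg VSS/d.
R_O = Q·ΔS − 1.42 P_X = 835.6 − 182.3 = 653.3 kg O₂/d.

R_O ≈ 653 kg O₂/d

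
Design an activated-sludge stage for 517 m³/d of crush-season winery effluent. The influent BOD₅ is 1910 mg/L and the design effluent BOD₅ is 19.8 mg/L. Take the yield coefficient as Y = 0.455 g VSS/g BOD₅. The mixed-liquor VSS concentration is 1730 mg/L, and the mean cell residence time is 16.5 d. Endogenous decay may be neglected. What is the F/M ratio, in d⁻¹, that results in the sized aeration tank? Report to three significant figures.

F/M ≈ 0.135 d⁻¹

With k_d = 0 the design equation reduces to V = Y Q (S₀−S) θ_c / X = 0.455 × 517 × (1910 − 19.8) × 16.5 / 1730 = 4241 m³.
F/M = Q·S₀ / (V·X) = 517 × 1910 / (4241 × 1730) = 0.1346 g BOD₅·(g VSS·d)⁻¹.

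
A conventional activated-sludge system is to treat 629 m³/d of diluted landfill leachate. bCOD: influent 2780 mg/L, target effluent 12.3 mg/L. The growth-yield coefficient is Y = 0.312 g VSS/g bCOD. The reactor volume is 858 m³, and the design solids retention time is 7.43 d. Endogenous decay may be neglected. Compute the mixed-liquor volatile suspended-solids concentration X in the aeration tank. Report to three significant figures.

X ≈ 4700 mg/L

X = Y·Q·ΔS·θ_c / V = 0.312 × 629 × (2780 − 12.3) × 7.43 / 858 = 4704 mg/L.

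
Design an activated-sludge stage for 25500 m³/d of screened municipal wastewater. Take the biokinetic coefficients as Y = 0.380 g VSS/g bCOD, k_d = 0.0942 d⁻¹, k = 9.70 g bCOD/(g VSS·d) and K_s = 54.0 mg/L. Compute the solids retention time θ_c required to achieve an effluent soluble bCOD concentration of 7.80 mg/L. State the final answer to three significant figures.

θ_c ≈ 2.70 d

From 1/θ_c = Y·k·S/(K_s + S) − k_d: Y·k·S/(K_s+S) = 0.380 × 9.70 × 7.80 / (54.0 + 7.80) = 0.4652 d⁻¹.
1/θ_c = 0.4652 − 0.0942 = 0.3710 d⁻¹, so θ_c = 2.695 d.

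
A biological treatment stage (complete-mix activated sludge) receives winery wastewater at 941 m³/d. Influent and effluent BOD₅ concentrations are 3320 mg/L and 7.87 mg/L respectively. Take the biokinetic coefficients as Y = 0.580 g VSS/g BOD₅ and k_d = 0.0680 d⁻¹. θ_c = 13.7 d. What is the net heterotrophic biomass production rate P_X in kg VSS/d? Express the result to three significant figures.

P_X ≈ 936 kg VSS/d

Y_obs = Y / (1 + k_d θ_c) = 0.580 / (1 + 0.0680 × 13.7) = 0.580 / 1.932 = 0.3003.
Substrate removed = Q·(S₀ − S) = 941 m³/d × (3320 − 7.87) g/m³ = 3.12×10^6 g/d = 3117 kg/d.
Biomass produced: P_X = Y_obs·Q·ΔS = 0.3003 × 3117 ≈ 935.9 kg VSS/d.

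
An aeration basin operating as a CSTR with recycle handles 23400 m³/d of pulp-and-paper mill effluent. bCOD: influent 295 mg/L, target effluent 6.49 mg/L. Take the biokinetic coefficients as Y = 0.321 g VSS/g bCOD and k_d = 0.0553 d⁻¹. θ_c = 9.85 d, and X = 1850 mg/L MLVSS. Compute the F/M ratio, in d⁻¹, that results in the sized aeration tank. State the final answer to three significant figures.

From the SRT design equation V = Y Q (S₀−S) θ_c / [X (1 + k_d θ_c)] = 0.321 × 23400 × (295 − 6.49) × 9.85 / [1850 × (1 + 0.0553 × 9.85)] = 2.13×10^7 / 2858 = 7470 m³.
Food-to-microorganism ratio F/M = Q S₀ / (V X) = 23400 × 295 / (7470 × 1850) = 0.4995 d⁻¹.

F/M ≈ 0.500 d⁻¹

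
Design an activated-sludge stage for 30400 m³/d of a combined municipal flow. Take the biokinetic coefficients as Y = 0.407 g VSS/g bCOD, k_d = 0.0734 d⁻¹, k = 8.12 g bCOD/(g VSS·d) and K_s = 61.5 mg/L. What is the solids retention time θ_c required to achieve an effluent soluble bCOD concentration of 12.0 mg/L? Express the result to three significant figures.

Specific growth rate at S = 12.0 mg/L: μ = YkS/(K_s+S) = 0.407·8.12·12.0/(61.5+12.0) = 0.5396 d⁻¹.
Then 1/θ_c = μ − k_d = 0.5396 − 0.0734 = 0.4662 d⁻¹, giving θ_c = 2.145 d.

θ_c ≈ 2.15 d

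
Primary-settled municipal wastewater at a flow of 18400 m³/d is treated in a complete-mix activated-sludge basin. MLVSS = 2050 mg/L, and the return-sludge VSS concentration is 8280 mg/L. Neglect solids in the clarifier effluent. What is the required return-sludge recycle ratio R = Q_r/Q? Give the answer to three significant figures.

Solids balance on the clarifier gives (1+R)X = R·X_r, so R = X/(X_r − X) = 2050 / (8280 − 2050) = 0.3291.

R ≈ 0.329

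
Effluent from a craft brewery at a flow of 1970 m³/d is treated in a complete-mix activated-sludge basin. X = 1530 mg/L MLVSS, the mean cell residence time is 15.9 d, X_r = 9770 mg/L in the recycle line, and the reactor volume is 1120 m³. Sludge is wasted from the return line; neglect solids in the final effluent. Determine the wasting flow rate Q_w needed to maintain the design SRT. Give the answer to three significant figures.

Q_w ≈ 11.0 m³/d

Wasting from the return line (neglecting effluent solids): Q_w = V·X / (θ_c·X_r) = 1120 × 1530 / (15.9 × 9770) = 11.03 m³/d.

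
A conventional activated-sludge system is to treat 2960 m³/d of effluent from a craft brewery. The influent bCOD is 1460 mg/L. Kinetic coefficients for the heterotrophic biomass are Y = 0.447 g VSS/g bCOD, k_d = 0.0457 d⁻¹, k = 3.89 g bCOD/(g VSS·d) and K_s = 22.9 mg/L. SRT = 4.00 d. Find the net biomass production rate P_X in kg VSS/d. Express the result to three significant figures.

Effluent substrate depends only on kinetics and SRT: S = K_s(1 + k_d θ_c) / [θ_c(Yk − k_d) − 1] = 22.9 × (1 + 0.0457 × 4.00) / [4.00 × (0.447 × 3.89 − 0.0457) − 1] = 27.09 / 5.773 = 4.692 mg/L.
Y_obs = Y / (1 + k_d θ_c) = 0.447 / (1 + 0.0457 × 4.00) = 0.447 / 1.183 = 0.3779.
Q·(S₀ − S) = 2960 × (1460 − 4.69) × 10⁻³ = 4308 kg/d removed.
So the net sludge growth is P_X = 0.3779 × 4308 = 1628 kg VSS/d.

P_X ≈ 1630 kg VSS/d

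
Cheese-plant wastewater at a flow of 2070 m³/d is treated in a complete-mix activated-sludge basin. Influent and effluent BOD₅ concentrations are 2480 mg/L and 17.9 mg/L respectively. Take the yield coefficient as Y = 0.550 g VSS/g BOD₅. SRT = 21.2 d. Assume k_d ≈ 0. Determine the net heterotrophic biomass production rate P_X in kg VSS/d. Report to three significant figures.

With endogenous decay neglected, the observed yield equals the true yield: Y_obs = Y = 0.550 g VSS/g BOD₅.
Q·(S₀ − S) = 2070 × (2480 − 17.9) × 10⁻³ = 5097 kg/d removed.
Net biomass production P_X = Y_obs × Q·(S₀ − S) = 0.5500 × 5097 = 2803 kg VSS/d.

P_X ≈ 2800 kg VSS/d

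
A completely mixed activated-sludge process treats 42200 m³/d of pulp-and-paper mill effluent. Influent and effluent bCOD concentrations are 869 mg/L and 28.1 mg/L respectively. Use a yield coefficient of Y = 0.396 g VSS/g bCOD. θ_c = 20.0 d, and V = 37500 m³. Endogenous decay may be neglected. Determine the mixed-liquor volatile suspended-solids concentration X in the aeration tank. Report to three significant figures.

Without decay, X = Y Q (S₀−S) θ_c / V = 0.396 × 42200 × (869 − 28.1) × 20.0 / 37500 = 7495 mg/L.

X ≈ 7490 mg/L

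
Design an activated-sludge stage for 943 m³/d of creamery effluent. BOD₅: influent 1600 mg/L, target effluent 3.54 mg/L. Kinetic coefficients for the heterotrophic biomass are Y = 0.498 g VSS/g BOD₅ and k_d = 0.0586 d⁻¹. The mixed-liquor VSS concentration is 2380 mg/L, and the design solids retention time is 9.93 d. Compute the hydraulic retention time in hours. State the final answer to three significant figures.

From the SRT design equation V = Y Q (S₀−S) θ_c / [X (1 + k_d θ_c)] = 0.498 × 943 × (1600 − 3.54) × 9.93 / [2380 × (1 + 0.0586 × 9.93)] = 7.44×10^6 / 3765 = 1977 m³.
Hydraulic retention time τ = V/Q = 1977 / 943 = 2.097 d = 50.33 h.

τ ≈ 50.3 h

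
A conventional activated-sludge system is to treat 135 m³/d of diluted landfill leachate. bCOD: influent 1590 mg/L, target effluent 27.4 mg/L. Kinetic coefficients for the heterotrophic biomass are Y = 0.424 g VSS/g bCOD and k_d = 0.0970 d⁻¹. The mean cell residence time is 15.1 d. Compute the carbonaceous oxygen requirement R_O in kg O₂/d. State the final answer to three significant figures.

Y_obs = Y / (1 + k_d θ_c) = 0.424 / (1 + 0.0970 × 15.1) = 0.424 / 2.465 = 0.1720.
ΔS = 1590 − 27.4 = 1563 mg/L, so the substrate removal rate is 135 × 1563/1000 = 211.0 kg bCOD/d.
P_X = Y_obs·Q·(S₀ − S) = 0.1720 × 211.0 = 36.29 kg VSS/d.
R_O = Q·(S₀ − S) − 1.42·P_X = 211.0 − 1.42 × 36.29 = 159.4 kg O₂/d.

R_O ≈ 159 kg O₂/d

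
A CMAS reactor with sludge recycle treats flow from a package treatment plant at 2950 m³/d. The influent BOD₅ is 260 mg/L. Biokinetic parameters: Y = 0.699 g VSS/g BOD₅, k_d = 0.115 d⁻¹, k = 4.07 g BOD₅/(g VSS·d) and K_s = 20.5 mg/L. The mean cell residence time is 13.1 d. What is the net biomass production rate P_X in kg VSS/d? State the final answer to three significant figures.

P_X ≈ 213 kg VSS/d

From the Monod/SRT balance for a CMAS, S = K_s·(1+k_d θ_c)/[θ_c·(Y k − k_d) − 1] = 20.5 × (1 + 0.115 × 13.1) / [13.1 × (0.699 × 4.07 − 0.115) − 1] = 51.38 / 34.76 = 1.478 mg/L.
Observed yield with endogenous decay: Y_obs = Y / (1 + k_d·θ_c) = 0.699 / (1 + 0.115 × 13.1) = 0.699 / 2.506 = 0.2789 g VSS/g BOD₅.
Substrate removed = Q·(S₀ − S) = 2950 m³/d × (260 − 1.48) g/m³ = 7.63×10^5 g/d = 762.6 kg/d.
Net biomass production P_X = Y_obs × Q·(S₀ − S) = 0.2789 × 762.6 = 212.7 kg VSS/d.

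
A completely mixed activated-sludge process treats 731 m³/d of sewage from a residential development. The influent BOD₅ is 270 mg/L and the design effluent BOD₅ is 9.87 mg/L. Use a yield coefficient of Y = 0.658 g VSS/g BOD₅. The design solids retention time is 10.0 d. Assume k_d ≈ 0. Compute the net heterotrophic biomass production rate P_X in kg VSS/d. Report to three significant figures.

P_X ≈ 125 kg VSS/d

Since k_d ≈ 0, Y_obs = Y = 0.658 g VSS/g BOD₅.
Mass of BOD₅ removed per day: Q(S₀ − S) = 731 × 260.1 g/m³ = 190.2 kg/d.
So the net sludge growth is P_X = 0.6580 × 190.2 = 125.1 kg VSS/d.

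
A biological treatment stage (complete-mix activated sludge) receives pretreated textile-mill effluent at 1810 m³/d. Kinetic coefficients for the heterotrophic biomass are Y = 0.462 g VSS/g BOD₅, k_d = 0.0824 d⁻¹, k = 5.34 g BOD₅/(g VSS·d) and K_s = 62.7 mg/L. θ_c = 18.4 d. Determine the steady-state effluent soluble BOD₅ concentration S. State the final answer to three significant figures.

Effluent substrate depends only on kinetics and SRT: S = K_s(1 + k_d θ_c) / [θ_c(Yk − k_d) − 1] = 62.7 × (1 + 0.0824 × 18.4) / [18.4 × (0.462 × 5.34 − 0.0824) − 1] = 157.8 / 42.88 = 3.679 mg/L.

S ≈ 3.68 mg/L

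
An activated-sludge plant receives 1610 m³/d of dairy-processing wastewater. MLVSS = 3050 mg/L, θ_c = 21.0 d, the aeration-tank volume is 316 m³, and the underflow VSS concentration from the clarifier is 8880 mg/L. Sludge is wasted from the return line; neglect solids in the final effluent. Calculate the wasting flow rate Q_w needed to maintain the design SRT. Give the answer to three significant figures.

Q_w ≈ 5.17 m³/d

Wasting from the return line (neglecting effluent solids): Q_w = V·X / (θ_c·X_r) = 316.0 × 3050 / (21.0 × 8880) = 5.168 m³/d.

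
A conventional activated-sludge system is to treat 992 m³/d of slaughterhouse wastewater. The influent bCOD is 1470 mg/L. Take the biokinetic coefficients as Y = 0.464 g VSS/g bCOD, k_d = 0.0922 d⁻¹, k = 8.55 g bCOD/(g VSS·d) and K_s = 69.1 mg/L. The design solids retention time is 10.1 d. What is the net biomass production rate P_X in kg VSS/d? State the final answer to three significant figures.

Effluent substrate depends only on kinetics and SRT: S = K_s(1 + k_d θ_c) / [θ_c(Yk − k_d) − 1] = 69.1 × (1 + 0.0922 × 10.1) / [10.1 × (0.464 × 8.55 − 0.0922) − 1] = 133.4 / 38.14 = 3.499 mg/L.
Correct the yield for decay: Y_obs = Y/(1 + k_d θ_c) = 0.464 / (1 + 0.0922 × 10.1) = 0.464 / 1.931 = 0.2403.
ΔS = 1470 − 3.50 = 1466 mg/L, so the substrate removal rate is 992 × 1466/1000 = 1455 kg bCOD/d.
Net biomass production P_X = Y_obs × Q·(S₀ − S) = 0.2403 × 1455 = 349.5 kg VSS/d.

P_X ≈ 350 kg VSS/d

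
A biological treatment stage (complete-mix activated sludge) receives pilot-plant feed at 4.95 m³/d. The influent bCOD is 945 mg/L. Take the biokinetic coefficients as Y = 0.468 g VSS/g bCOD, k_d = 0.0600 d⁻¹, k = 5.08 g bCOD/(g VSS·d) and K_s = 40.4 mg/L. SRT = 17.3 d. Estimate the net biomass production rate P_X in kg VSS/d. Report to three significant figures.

For a completely mixed reactor with recycle the Lawrence–McCarty relation gives S = K_s·(1 + k_d·θ_c) / [θ_c·(Y·k − k_d) − 1] = 40.4 × (1 + 0.0600 × 17.3) / [17.3 × (0.468 × 5.08 − 0.0600) − 1] = 82.34 / 39.09 = 2.106 mg/L.
Correct the yield for decay: Y_obs = Y/(1 + k_d θ_c) = 0.468 / (1 + 0.0600 × 17.3) = 0.468 / 2.038 = 0.2296.
Substrate removed = Q·(S₀ − S) = 4.95 m³/d × (945 − 2.11) g/m³ = 4.67×10^3 g/d = 4.667 kg/d.
P_X = Y_obs · Q(S₀ − S) = 0.2296 × 4.667 = 1.072 kg VSS/d.

P_X ≈ 1.07 kg VSS/d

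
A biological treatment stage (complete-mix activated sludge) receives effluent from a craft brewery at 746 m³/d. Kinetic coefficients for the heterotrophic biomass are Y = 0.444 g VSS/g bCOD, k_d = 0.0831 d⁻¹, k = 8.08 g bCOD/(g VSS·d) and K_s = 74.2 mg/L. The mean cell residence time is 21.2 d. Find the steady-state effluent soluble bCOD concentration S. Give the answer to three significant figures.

For a completely mixed reactor with recycle the Lawrence–McCarty relation gives S = K_s·(1 + k_d·θ_c) / [θ_c·(Y·k − k_d) − 1] = 74.2 × (1 + 0.0831 × 21.2) / [21.2 × (0.444 × 8.08 − 0.0831) − 1] = 204.9 / 73.29 = 2.796 mg/L.

S ≈ 2.80 mg/L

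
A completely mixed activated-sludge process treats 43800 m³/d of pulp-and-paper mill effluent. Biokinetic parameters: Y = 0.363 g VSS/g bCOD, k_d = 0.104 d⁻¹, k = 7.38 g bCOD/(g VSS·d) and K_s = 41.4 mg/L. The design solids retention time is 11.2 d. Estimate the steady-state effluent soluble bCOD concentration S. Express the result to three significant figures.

From the Monod/SRT balance for a CMAS, S = K_s·(1+k_d θ_c)/[θ_c·(Y k − k_d) − 1] = 41.4 × (1 + 0.104 × 11.2) / [11.2 × (0.363 × 7.38 − 0.104) − 1] = 89.62 / 27.84 = 3.219 mg/L.

S ≈ 3.22 mg/L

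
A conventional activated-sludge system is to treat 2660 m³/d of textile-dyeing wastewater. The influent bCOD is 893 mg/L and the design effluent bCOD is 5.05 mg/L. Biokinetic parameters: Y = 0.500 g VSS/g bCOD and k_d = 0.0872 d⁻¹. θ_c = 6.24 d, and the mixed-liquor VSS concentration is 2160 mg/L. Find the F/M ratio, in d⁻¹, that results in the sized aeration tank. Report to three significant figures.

From the SRT design equation V = Y Q (S₀−S) θ_c / [X (1 + k_d θ_c)] = 0.500 × 2660 × (893 − 5.05) × 6.24 / [2160 × (1 + 0.0872 × 6.24)] = 7.37×10^6 / 3335 = 2209 m³.
F/M = Q·S₀ / (V·X) = 2660 × 893 / (2209 × 2160) = 0.4977 g bCOD·(g VSS·d)⁻¹.

F/M ≈ 0.498 d⁻¹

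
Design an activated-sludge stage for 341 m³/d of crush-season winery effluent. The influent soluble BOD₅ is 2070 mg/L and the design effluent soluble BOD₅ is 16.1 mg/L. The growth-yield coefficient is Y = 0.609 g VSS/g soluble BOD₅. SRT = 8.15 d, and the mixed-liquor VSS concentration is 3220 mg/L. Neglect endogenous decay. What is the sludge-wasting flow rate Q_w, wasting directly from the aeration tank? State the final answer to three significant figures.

Biomass mass balance (decay neglected): V·X = Y·Q·(S₀ − S)·θ_c, so V = 0.609 × 341 × (2070 − 16.1) × 8.15 / 3220 = 1080 m³.
For wasting at MLVSS concentration, Q_w = V/θ_c = 1080/8.15 = 132.5 m³/d.

Q_w ≈ 132 m³/d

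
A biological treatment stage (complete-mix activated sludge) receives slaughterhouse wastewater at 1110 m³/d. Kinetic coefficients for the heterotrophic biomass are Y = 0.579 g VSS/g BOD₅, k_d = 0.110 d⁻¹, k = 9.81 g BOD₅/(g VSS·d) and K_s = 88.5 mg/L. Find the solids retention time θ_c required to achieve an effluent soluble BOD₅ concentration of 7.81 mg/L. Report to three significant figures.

From 1/θ_c = Y·k·S/(K_s + S) − k_d: Y·k·S/(K_s+S) = 0.579 × 9.81 × 7.81 / (88.5 + 7.81) = 0.4606 d⁻¹.
θ_c = 1/(μ − k_d) = 1/(0.4606 − 0.110) = 1/0.3506 = 2.852 d.

θ_c ≈ 2.85 d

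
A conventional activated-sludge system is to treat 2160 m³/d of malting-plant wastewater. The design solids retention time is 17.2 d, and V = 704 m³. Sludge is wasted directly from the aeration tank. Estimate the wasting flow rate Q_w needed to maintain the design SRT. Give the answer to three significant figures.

Q_w ≈ 40.9 m³/d

For wasting at MLVSS concentration, Q_w = V/θ_c = 704.0/17.2 = 40.93 m³/d.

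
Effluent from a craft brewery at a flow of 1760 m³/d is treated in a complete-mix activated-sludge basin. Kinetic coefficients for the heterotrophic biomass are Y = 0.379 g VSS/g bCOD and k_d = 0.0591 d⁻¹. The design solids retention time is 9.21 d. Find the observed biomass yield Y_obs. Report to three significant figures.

Y_obs ≈ 0.245 g VSS/g bCOD

Observed yield with endogenous decay: Y_obs = Y / (1 + k_d·θ_c) = 0.379 / (1 + 0.0591 × 9.21) = 0.379 / 1.544 = 0.2454 g VSS/g bCOD.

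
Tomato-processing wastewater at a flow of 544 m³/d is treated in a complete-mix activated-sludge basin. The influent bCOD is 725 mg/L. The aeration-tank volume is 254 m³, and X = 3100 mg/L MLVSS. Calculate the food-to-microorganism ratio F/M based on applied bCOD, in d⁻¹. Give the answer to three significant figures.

F/M = Q·S₀ / (V·X) = 544 × 725 / (254.0 × 3100) = 0.5009 g bCOD·(g VSS·d)⁻¹.

F/M ≈ 0.501 d⁻¹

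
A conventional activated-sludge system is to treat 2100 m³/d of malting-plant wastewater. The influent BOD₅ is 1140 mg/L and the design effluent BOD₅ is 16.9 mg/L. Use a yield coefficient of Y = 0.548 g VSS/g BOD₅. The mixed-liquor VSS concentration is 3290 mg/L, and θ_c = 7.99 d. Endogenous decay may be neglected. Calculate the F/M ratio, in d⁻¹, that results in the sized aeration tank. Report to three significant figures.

F/M ≈ 0.232 d⁻¹

Biomass mass balance (decay neglected): V·X = Y·Q·(S₀ − S)·θ_c, so V = 0.548 × 2100 × (1140 − 16.9) × 7.99 / 3290 = 3139 m³.
Food-to-microorganism ratio F/M = Q S₀ / (V X) = 2100 × 1140 / (3139 × 3290) = 0.2318 d⁻¹.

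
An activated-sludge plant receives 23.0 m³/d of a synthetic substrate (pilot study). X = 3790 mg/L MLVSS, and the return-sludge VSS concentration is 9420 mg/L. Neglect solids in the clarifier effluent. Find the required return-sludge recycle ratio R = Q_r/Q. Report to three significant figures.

Mass balance around the secondary clarifier (neglecting effluent solids): R = X / (X_r − X) = 3790 / (9420 − 3790) = 0.6732.

R ≈ 0.673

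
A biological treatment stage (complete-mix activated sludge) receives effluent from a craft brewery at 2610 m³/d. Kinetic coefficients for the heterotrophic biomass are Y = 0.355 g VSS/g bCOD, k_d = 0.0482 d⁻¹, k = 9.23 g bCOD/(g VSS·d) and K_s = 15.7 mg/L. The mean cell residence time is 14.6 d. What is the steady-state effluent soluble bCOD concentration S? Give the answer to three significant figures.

S ≈ 0.580 mg/L

For a completely mixed reactor with recycle the Lawrence–McCarty relation gives S = K_s·(1 + k_d·θ_c) / [θ_c·(Y·k − k_d) − 1] = 15.7 × (1 + 0.0482 × 14.6) / [14.6 × (0.355 × 9.23 − 0.0482) − 1] = 26.75 / 46.14 = 0.5798 mg/L.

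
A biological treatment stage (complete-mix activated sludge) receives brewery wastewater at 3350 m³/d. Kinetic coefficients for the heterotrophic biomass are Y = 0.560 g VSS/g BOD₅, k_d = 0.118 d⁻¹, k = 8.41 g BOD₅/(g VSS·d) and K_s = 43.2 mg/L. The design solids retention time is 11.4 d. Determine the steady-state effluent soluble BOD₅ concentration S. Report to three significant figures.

From the Monod/SRT balance for a CMAS, S = K_s·(1+k_d θ_c)/[θ_c·(Y k − k_d) − 1] = 43.2 × (1 + 0.118 × 11.4) / [11.4 × (0.560 × 8.41 − 0.118) − 1] = 101.3 / 51.34 = 1.973 mg/L.

S ≈ 1.97 mg/L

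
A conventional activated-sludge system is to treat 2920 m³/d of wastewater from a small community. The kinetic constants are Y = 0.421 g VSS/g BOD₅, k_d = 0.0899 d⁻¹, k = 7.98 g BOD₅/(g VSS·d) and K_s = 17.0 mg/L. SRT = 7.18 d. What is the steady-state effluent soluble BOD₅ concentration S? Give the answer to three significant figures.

S ≈ 1.24 mg/L

Effluent substrate depends only on kinetics and SRT: S = K_s(1 + k_d θ_c) / [θ_c(Yk − k_d) − 1] = 17.0 × (1 + 0.0899 × 7.18) / [7.18 × (0.421 × 7.98 − 0.0899) − 1] = 27.97 / 22.48 = 1.245 mg/L.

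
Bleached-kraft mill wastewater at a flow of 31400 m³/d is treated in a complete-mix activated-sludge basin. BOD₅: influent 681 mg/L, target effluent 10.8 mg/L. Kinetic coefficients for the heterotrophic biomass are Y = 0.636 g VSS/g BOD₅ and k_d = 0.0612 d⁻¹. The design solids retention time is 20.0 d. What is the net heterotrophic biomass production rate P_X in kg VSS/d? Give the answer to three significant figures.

Observed yield with endogenous decay: Y_obs = Y / (1 + k_d·θ_c) = 0.636 / (1 + 0.0612 × 20.0) = 0.636 / 2.224 = 0.2860 g VSS/g BOD₅.
ΔS = 681 − 10.8 = 670.2 mg/L, so the substrate removal rate is 31400 × 670.2/1000 = 21044 kg BOD₅/d.
Biomass produced: P_X = Y_obs·Q·ΔS = 0.2860 × 21044 ≈ 6018 kg VSS/d.

P_X ≈ 6020 kg VSS/d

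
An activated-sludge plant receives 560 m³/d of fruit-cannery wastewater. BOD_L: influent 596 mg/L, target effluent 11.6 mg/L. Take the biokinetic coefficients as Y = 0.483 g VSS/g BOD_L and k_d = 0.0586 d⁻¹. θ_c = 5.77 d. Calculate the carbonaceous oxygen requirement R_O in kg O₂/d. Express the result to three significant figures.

R_O ≈ 160 kg O₂/d

The observed yield is Y_obs = Y/(1 + k_d·θ_c) = 0.483 / (1 + 0.0586 × 5.77) = 0.483 / 1.338 = 0.3610 g VSS per g BOD_L removed.
Q·(S₀ − S) = 560 × (596 − 11.6) × 10⁻³ = 327.3 kg/d removed.
P_X = Y_obs·Q·(S₀ − S) = 0.3610 × 327.3 = 118.1 kg VSS/d.
Carbonaceous O₂ demand = substrate oxidised − cell-mass equivalent = 327.3 − 1.42 × 118.1 = 159.5 kg O₂/d.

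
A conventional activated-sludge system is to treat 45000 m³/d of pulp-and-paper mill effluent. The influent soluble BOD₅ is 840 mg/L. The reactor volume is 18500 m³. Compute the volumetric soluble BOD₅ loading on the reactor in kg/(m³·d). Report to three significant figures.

L_v = Q S₀ / V = 45000 × 840 × 10⁻³ / 18500 = 2.043 kg/(m³·d).

L_v ≈ 2.04 kg soluble BOD₅/(m³·d)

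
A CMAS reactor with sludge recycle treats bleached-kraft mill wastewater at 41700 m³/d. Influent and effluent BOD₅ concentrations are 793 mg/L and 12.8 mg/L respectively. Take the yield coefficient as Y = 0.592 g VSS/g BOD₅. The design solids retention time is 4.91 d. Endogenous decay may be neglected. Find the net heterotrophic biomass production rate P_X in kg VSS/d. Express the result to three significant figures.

P_X ≈ 19300 kg VSS/d

Since k_d ≈ 0, Y_obs = Y = 0.592 g VSS/g BOD₅.
ΔS = 793 − 12.8 = 780.2 mg/L, so the substrate removal rate is 41700 × 780.2/1000 = 32534 kg BOD₅/d.
Net biomass production P_X = Y_obs × Q·(S₀ − S) = 0.5920 × 32534 = 19260 kg VSS/d.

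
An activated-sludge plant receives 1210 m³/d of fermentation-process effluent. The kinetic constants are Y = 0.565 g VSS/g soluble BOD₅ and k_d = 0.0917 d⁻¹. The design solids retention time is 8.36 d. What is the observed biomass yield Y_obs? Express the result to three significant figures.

Y_obs ≈ 0.320 g VSS/g soluble BOD₅

Correct the yield for decay: Y_obs = Y/(1 + k_d θ_c) = 0.565 / (1 + 0.0917 × 8.36) = 0.565 / 1.767 = 0.3198.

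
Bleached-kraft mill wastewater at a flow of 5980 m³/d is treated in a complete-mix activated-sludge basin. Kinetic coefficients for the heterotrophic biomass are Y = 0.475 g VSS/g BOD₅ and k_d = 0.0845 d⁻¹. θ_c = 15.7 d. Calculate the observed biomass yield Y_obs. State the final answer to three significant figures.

Y_obs ≈ 0.204 g VSS/g BOD₅

Correct the yield for decay: Y_obs = Y/(1 + k_d θ_c) = 0.475 / (1 + 0.0845 × 15.7) = 0.475 / 2.327 = 0.2042.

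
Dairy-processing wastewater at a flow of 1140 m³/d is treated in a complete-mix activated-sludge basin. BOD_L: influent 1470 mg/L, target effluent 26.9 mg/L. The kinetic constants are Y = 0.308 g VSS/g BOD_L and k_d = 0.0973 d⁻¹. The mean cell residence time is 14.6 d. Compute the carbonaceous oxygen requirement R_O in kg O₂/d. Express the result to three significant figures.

R_O ≈ 1350 kg O₂/d

Y_obs = Y / (1 + k_d θ_c) = 0.308 / (1 + 0.0973 × 14.6) = 0.308 / 2.421 = 0.1272.
Substrate removed = Q·(S₀ − S) = 1140 m³/d × (1470 − 26.9) g/m³ = 1.65×10^6 g/d = 1645 kg/d.
P_X = Y_obs·Q·(S₀ − S) = 0.1272 × 1645 = 209.3 kg VSS/d.
Carbonaceous O₂ demand = substrate oxidised − cell-mass equivalent = 1645 − 1.42 × 209.3 = 1348 kg O₂/d.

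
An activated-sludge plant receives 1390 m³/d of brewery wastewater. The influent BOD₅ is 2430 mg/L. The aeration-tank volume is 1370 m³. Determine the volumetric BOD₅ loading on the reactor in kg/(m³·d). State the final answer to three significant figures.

Volumetric loading L_v = Q·S₀ / V = 1390 × 2430 g/m³ / 1370 m³ = 2465 g/(m³·d) = 2.465 kg BOD₅/(m³·d).

L_v ≈ 2.47 kg BOD₅/(m³·d)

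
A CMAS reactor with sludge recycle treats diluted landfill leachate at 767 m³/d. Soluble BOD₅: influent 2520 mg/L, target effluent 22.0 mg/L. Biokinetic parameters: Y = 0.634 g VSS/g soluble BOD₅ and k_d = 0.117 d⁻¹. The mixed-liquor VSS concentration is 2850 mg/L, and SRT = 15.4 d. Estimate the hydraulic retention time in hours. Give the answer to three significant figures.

From the SRT design equation V = Y Q (S₀−S) θ_c / [X (1 + k_d θ_c)] = 0.634 × 767 × (2520 − 22.0) × 15.4 / [2850 × (1 + 0.117 × 15.4)] = 1.87×10^7 / 7985 = 2343 m³.
Hydraulic retention time τ = V/Q = 2343 / 767 = 3.054 d = 73.30 h.

τ ≈ 73.3 h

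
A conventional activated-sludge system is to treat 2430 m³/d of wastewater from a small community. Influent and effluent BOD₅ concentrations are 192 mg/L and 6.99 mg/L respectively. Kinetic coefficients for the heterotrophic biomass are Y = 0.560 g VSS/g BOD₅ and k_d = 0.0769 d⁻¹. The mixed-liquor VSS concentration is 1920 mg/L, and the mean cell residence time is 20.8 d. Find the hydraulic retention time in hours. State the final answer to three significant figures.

Rearranging the biomass balance for a CMAS with decay, V = Y·Q·ΔS·θ_c / [X·(1+k_d θ_c)] = 0.560 × 2430 × (192 − 6.99) × 20.8 / [1920 × (1 + 0.0769 × 20.8)] = 5.24×10^6 / 4991 = 1049 m³.
Hydraulic retention time τ = V/Q = 1049 / 2430 = 0.4318 d = 10.36 h.

τ ≈ 10.4 h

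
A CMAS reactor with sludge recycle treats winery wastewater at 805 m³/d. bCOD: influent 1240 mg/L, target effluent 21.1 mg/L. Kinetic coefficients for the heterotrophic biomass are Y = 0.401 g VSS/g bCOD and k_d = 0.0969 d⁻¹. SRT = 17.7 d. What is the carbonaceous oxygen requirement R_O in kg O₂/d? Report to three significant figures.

Observed yield with endogenous decay: Y_obs = Y / (1 + k_d·θ_c) = 0.401 / (1 + 0.0969 × 17.7) = 0.401 / 2.715 = 0.1477 g VSS/g bCOD.
Mass of bCOD removed per day: Q(S₀ − S) = 805 × 1219 g/m³ = 981.2 kg/d.
Biomass synthesised: P_X = Y_obs × 981.2 = 144.9 kg VSS/d.
R_O = Q·ΔS − 1.42 P_X = 981.2 − 205.8 = 775.4 kg O₂/d.

R_O ≈ 775 kg O₂/d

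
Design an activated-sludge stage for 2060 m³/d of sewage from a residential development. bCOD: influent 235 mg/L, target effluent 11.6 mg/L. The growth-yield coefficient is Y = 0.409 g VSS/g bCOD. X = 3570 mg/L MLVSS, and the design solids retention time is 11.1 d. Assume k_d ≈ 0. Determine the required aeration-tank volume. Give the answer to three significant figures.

V ≈ 585 m³

Biomass mass balance (decay neglected): V·X = Y·Q·(S₀ − S)·θ_c, so V = 0.409 × 2060 × (235 − 11.6) × 11.1 / 3570 = 585.2 m³.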